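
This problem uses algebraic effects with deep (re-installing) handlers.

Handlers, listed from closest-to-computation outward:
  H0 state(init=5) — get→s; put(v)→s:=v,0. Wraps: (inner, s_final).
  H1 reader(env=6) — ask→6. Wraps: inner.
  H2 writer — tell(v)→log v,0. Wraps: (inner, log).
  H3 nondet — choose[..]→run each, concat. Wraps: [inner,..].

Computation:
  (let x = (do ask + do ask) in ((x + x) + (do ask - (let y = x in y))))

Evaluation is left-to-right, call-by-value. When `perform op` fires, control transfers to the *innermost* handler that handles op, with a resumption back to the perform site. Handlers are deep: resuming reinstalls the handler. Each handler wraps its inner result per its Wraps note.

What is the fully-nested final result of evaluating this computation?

Answer: [((18, 5), ())]

Step-by-step:
ask @ H1 ⇒ 6
ask @ H1 ⇒ 6
ask @ H1 ⇒ 6
H0 returns (18, 5)
H1 returns (18, 5)
H2 returns ((18, 5), ())
H3 returns [((18, 5), ())]
= [((18, 5), ())]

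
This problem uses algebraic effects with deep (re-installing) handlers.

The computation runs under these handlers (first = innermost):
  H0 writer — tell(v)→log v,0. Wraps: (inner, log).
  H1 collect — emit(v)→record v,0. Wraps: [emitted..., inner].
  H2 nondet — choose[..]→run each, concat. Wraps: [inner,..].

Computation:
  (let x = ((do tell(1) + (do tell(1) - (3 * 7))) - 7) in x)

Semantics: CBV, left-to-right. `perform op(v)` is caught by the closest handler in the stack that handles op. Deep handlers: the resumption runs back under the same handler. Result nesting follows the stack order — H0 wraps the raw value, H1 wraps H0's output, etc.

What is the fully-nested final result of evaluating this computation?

Answer: [[(-28, (1, 1))]]

Working:
tell(1) @ H0 ⇒ log+=1
tell(1) @ H0 ⇒ log+=1
H0 returns (-28, (1, 1))
H1 returns [(-28, (1, 1))]
H2 returns [[(-28, (1, 1))]]
= [[(-28, (1, 1))]]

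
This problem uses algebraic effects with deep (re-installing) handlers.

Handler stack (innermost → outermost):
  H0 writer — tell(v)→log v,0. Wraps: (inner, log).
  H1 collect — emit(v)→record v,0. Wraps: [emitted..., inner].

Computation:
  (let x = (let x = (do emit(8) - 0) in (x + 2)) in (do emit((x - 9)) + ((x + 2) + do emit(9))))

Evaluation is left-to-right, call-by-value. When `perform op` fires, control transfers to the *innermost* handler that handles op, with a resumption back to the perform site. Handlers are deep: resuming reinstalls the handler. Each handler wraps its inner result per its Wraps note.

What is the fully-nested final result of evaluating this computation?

Answer: [8, -7, 9, (4, ())]

Working:
emit(8) @ H1 ⇒ out+=8
emit(-7) @ H1 ⇒ out+=-7
emit(9) @ H1 ⇒ out+=9
H0 returns (4, ())
H1 returns [8, -7, 9, (4, ())]
= [8, -7, 9, (4, ())]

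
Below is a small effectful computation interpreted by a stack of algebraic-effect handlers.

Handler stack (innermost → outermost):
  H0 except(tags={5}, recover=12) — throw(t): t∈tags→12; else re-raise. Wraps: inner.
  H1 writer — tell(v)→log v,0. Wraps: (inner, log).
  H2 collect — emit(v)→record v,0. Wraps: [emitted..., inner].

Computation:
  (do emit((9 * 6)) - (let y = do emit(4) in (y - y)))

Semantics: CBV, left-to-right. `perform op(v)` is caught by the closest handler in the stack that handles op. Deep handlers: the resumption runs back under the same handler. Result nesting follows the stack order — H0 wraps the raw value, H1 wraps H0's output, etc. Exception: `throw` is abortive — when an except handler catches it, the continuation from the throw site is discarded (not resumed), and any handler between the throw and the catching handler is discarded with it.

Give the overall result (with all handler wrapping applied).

Answer: [54, 4, (0, ())]

Evaluation trace:
emit(54) @ H2 ⇒ out+=54
emit(4) @ H2 ⇒ out+=4
H0 returns 0
H1 returns (0, ())
H2 returns [54, 4, (0, ())]
= [54, 4, (0, ())]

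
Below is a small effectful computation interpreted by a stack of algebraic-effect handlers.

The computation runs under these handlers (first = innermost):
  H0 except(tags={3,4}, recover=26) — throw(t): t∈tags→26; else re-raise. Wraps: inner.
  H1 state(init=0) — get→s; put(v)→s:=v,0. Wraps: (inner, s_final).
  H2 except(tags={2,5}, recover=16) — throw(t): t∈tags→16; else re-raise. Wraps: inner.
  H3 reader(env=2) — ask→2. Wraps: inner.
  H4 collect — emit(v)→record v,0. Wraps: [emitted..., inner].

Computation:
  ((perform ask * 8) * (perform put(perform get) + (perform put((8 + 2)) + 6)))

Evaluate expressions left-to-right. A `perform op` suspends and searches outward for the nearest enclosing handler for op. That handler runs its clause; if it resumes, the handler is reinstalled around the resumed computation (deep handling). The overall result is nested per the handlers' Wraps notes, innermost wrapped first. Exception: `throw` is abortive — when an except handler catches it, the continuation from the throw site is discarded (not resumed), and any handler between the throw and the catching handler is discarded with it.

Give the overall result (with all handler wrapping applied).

Step-by-step:
ask @ H3 ⇒ 2
get @ H1 ⇒ 0
put(0) @ H1 ⇒ s:=0
put(10) @ H1 ⇒ s:=10
H0 returns 96
H1 returns (96, 10)
H2 returns (96, 10)
H3 returns (96, 10)
H4 returns [(96, 10)]
= [(96, 10)]

Answer: [(96, 10)]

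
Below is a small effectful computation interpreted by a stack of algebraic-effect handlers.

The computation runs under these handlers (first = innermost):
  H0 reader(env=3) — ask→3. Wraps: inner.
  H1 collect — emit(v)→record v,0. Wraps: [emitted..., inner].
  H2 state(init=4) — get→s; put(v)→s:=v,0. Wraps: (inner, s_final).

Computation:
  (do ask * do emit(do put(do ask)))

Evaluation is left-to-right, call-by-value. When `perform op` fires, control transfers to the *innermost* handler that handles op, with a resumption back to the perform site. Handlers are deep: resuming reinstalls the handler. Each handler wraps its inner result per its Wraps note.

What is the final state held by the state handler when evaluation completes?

Answer: 3

Step-by-step:
ask @ H0 ⇒ 3
ask @ H0 ⇒ 3
put(3) @ H2 ⇒ s:=3
emit(0) @ H1 ⇒ out+=0
H0 returns 0
H1 returns [0, 0]
H2 returns ([0, 0], 3)
= ([0, 0], 3)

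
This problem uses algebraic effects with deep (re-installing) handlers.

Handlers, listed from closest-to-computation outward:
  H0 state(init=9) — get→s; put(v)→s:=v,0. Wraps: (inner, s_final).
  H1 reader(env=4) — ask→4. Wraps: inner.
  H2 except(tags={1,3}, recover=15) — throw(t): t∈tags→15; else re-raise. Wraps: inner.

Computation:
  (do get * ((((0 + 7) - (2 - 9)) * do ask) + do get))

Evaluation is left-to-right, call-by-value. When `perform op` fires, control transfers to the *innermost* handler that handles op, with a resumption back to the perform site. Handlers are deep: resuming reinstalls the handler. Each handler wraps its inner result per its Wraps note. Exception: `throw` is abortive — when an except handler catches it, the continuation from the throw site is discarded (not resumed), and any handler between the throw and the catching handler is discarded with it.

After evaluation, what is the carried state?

Answer: 9

Working:
get @ H0 ⇒ 9
ask @ H1 ⇒ 4
get @ H0 ⇒ 9
H0 returns (585, 9)
H1 returns (585, 9)
H2 returns (585, 9)
= (585, 9)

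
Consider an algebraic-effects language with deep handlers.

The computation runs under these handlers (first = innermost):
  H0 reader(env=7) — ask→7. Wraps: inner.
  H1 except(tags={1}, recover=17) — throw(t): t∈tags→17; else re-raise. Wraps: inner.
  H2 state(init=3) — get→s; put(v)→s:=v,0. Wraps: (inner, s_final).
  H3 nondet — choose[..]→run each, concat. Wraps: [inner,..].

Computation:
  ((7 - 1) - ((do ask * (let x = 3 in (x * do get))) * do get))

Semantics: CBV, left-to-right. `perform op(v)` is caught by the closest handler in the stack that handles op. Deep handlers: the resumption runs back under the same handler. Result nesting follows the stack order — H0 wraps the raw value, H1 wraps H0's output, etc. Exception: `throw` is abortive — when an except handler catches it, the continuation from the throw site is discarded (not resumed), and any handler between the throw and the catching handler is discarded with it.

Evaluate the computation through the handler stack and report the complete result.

Answer: [(-183, 3)]

Working:
ask @ H0 ⇒ 7
get @ H2 ⇒ 3
get @ H2 ⇒ 3
H0 returns -183
H1 returns -183
H2 returns (-183, 3)
H3 returns [(-183, 3)]
= [(-183, 3)]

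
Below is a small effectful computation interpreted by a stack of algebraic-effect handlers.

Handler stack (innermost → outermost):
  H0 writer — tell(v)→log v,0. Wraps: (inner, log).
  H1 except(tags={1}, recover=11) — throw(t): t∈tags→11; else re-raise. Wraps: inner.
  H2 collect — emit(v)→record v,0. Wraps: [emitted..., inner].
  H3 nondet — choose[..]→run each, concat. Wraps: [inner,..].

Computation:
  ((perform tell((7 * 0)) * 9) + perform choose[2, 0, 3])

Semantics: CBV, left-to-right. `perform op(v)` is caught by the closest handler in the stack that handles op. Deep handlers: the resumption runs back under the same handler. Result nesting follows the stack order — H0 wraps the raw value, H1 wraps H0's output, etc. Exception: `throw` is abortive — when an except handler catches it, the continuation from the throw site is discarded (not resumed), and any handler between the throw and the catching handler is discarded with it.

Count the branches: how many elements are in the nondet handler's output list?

Answer: 3

Working:
tell(0) @ H0 ⇒ log+=0
choose[2, 0, 3] @ H3
  branch[0] choose=2:
    H0 returns (2, (0))
    H1 returns (2, (0))
    H2 returns [(2, (0))]
    H3 returns [[(2, (0))]]
  branch[1] choose=0:
    H0 returns (0, (0))
    H1 returns (0, (0))
    H2 returns [(0, (0))]
    H3 returns [[(0, (0))]]
  branch[2] choose=3:
    H0 returns (3, (0))
    H1 returns (3, (0))
    H2 returns [(3, (0))]
    H3 returns [[(3, (0))]]
= [[(2, (0))], [(0, (0))], [(3, (0))]]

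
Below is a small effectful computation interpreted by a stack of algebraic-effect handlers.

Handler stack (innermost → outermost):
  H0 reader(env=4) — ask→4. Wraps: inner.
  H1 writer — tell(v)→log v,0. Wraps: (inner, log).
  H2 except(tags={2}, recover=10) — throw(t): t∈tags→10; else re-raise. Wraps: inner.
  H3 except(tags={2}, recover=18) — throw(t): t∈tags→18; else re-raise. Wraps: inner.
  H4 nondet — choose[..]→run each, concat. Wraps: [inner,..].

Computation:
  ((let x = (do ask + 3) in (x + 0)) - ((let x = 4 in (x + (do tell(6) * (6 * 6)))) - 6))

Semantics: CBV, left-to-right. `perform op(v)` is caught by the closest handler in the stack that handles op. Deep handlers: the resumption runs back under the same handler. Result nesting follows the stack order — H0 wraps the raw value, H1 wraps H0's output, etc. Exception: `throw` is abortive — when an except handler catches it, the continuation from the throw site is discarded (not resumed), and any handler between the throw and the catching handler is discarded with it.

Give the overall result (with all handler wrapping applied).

Step-by-step:
ask @ H0 ⇒ 4
tell(6) @ H1 ⇒ log+=6
H0 returns 9
H1 returns (9, (6))
H2 returns (9, (6))
H3 returns (9, (6))
H4 returns [(9, (6))]
= [(9, (6))]

Answer: [(9, (6))]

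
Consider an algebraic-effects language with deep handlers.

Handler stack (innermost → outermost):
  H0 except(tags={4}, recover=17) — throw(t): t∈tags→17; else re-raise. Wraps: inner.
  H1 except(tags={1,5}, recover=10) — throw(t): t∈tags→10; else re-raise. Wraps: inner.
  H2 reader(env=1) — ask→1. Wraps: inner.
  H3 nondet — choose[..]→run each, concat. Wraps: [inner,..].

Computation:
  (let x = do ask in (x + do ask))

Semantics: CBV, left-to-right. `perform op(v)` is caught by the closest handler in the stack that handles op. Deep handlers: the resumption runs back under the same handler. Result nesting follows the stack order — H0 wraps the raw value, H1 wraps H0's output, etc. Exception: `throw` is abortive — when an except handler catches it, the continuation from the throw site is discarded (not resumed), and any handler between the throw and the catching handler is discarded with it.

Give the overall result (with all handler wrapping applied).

Evaluation trace:
ask @ H2 ⇒ 1
ask @ H2 ⇒ 1
H0 returns 2
H1 returns 2
H2 returns 2
H3 returns [2]
= [2]

Answer: [2]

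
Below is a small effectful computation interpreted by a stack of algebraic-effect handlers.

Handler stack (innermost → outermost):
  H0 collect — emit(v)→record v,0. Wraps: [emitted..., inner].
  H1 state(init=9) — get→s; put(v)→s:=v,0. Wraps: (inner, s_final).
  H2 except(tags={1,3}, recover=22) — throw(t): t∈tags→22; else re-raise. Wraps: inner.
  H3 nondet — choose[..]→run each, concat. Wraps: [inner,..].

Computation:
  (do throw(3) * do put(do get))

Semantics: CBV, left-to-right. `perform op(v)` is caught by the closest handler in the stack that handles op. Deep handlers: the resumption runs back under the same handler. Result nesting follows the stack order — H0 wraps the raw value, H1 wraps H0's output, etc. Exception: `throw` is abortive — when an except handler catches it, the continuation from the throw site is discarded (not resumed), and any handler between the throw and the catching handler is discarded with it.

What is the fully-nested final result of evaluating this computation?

Answer: [22]

Working:
throw(3) @ H2 caught ⇒ 22
H3 returns [22]
= [22]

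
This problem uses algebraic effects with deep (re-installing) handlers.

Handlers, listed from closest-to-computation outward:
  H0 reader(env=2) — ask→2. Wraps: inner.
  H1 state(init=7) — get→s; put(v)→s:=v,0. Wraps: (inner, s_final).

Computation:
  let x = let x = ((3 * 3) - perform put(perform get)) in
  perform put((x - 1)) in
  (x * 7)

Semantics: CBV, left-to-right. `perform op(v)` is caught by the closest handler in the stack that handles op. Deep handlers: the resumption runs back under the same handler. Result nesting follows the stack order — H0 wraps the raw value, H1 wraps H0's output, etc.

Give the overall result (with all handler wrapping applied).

Working:
get @ H1 ⇒ 7
put(7) @ H1 ⇒ s:=7
put(8) @ H1 ⇒ s:=8
H0 returns 0
H1 returns (0, 8)
= (0, 8)

Answer: (0, 8)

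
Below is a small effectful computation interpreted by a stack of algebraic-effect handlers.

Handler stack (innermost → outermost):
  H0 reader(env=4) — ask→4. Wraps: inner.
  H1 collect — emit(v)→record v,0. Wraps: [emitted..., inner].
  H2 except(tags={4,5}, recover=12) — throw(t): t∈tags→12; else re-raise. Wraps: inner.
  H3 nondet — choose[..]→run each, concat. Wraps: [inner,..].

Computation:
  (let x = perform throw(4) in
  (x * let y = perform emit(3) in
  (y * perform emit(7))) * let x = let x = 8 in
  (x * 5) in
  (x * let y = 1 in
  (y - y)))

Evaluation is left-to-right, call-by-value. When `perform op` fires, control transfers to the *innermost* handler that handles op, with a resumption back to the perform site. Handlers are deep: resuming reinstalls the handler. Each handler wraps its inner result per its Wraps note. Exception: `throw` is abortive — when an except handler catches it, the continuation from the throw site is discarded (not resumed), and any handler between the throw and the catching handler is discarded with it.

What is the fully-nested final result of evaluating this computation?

Step-by-step:
throw(4) @ H2 caught ⇒ 12
H3 returns [12]
= [12]

Answer: [12]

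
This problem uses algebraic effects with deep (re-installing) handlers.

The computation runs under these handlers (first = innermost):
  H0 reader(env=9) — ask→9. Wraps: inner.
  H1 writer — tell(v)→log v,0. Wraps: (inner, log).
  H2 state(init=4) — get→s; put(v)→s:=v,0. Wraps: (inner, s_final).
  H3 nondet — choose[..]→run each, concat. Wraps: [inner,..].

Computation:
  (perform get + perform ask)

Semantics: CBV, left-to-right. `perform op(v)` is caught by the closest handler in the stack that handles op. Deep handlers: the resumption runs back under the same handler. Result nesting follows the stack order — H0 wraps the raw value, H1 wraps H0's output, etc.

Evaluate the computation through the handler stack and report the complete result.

Working:
get @ H2 ⇒ 4
ask @ H0 ⇒ 9
H0 returns 13
H1 returns (13, ())
H2 returns ((13, ()), 4)
H3 returns [((13, ()), 4)]
= [((13, ()), 4)]

Answer: [((13, ()), 4)]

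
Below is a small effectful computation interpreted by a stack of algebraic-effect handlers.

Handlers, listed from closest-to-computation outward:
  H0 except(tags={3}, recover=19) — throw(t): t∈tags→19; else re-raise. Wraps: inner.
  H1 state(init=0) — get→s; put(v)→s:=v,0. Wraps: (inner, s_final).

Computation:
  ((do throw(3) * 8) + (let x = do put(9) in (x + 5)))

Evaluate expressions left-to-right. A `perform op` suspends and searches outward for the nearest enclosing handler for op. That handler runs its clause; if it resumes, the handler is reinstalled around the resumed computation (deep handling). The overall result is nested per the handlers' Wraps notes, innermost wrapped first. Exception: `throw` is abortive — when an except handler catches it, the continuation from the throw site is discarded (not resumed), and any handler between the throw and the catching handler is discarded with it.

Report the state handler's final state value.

Answer: 0

Evaluation trace:
throw(3) @ H0 caught ⇒ 19
H1 returns (19, 0)
= (19, 0)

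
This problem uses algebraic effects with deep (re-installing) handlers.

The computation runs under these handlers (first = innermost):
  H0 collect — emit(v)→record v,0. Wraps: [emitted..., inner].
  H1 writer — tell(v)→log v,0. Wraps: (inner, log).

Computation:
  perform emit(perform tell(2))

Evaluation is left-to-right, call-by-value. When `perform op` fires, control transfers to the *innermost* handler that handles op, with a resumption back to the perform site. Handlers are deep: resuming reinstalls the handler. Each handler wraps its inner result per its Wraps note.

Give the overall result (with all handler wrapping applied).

Answer: ([0, 0], (2))

Working:
tell(2) @ H1 ⇒ log+=2
emit(0) @ H0 ⇒ out+=0
H0 returns [0, 0]
H1 returns ([0, 0], (2))
= ([0, 0], (2))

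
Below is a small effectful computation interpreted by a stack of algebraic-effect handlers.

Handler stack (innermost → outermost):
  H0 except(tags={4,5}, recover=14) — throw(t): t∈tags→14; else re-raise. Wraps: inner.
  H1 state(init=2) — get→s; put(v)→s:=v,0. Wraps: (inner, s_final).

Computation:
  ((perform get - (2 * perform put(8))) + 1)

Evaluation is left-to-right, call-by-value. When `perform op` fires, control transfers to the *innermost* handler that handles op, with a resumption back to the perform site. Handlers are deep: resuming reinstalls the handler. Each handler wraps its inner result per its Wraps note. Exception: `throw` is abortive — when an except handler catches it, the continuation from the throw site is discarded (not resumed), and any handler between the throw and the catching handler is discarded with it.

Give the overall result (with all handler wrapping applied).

Answer: (3, 8)

Evaluation trace:
get @ H1 ⇒ 2
put(8) @ H1 ⇒ s:=8
H0 returns 3
H1 returns (3, 8)
= (3, 8)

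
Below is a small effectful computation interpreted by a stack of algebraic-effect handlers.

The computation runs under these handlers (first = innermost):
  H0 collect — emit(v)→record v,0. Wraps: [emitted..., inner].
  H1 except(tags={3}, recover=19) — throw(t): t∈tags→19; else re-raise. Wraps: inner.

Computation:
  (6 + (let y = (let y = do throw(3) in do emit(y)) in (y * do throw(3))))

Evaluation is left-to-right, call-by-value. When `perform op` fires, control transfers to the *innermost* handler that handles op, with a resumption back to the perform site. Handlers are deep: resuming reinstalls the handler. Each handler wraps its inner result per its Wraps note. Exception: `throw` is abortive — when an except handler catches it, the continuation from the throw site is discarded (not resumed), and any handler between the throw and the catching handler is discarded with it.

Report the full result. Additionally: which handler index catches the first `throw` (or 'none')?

Answer: 19 ; first throw caught by: H1

Working:
throw(3) @ H1 caught ⇒ 19
= 19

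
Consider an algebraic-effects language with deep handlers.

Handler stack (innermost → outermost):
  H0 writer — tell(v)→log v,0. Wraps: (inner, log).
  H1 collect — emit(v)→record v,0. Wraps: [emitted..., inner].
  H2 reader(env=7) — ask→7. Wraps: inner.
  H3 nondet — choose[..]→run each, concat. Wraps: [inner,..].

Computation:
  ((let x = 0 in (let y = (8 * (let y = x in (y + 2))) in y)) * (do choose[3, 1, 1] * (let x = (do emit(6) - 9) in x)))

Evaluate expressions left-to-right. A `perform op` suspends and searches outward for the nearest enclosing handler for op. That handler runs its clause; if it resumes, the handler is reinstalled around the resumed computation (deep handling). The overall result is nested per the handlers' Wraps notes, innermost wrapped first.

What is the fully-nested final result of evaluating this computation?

Working:
choose[3, 1, 1] @ H3
  branch[0] choose=3:
    emit(6) @ H1 ⇒ out+=6
    H0 returns (-432, ())
    H1 returns [6, (-432, ())]
    H2 returns [6, (-432, ())]
    H3 returns [[6, (-432, ())]]
  branch[1] choose=1:
    emit(6) @ H1 ⇒ out+=6
    H0 returns (-144, ())
    H1 returns [6, (-144, ())]
    H2 returns [6, (-144, ())]
    H3 returns [[6, (-144, ())]]
  branch[2] choose=1:
    emit(6) @ H1 ⇒ out+=6
    H0 returns (-144, ())
    H1 returns [6, (-144, ())]
    H2 returns [6, (-144, ())]
    H3 returns [[6, (-144, ())]]
= [[6, (-432, ())], [6, (-144, ())], [6, (-144, ())]]

Answer: [[6, (-432, ())], [6, (-144, ())], [6, (-144, ())]]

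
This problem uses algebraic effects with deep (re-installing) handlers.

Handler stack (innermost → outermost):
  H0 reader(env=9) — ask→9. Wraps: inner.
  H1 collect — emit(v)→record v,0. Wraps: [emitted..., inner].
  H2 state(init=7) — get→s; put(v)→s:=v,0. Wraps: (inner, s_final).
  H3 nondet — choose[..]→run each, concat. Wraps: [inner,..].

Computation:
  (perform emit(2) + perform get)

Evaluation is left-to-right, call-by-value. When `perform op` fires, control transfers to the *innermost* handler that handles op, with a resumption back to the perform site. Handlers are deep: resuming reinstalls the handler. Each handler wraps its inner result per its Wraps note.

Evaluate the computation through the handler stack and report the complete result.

Evaluation trace:
emit(2) @ H1 ⇒ out+=2
get @ H2 ⇒ 7
H0 returns 7
H1 returns [2, 7]
H2 returns ([2, 7], 7)
H3 returns [([2, 7], 7)]
= [([2, 7], 7)]

Answer: [([2, 7], 7)]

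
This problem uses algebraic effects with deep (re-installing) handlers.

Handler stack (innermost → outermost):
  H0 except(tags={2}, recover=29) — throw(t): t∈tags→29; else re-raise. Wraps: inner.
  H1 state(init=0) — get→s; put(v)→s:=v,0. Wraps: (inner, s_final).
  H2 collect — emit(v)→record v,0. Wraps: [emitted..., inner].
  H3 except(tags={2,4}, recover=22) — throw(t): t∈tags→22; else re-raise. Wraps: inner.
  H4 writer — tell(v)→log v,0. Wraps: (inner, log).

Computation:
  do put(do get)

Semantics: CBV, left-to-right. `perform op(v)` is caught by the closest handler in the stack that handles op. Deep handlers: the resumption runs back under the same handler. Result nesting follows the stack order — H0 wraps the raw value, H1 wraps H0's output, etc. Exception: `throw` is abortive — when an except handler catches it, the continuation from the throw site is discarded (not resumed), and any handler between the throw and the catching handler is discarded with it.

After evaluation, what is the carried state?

Answer: 0

Evaluation trace:
get @ H1 ⇒ 0
put(0) @ H1 ⇒ s:=0
H0 returns 0
H1 returns (0, 0)
H2 returns [(0, 0)]
H3 returns [(0, 0)]
H4 returns ([(0, 0)], ())
= ([(0, 0)], ())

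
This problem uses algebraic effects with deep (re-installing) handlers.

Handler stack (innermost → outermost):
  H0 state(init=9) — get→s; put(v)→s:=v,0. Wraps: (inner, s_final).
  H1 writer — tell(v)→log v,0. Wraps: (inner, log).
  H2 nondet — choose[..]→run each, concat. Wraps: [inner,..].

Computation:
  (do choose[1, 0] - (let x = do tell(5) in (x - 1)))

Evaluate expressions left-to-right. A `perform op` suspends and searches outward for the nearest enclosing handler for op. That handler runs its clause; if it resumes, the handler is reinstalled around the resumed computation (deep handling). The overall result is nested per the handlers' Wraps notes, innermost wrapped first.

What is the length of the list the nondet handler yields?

Step-by-step:
choose[1, 0] @ H2
  branch[0] choose=1:
    tell(5) @ H1 ⇒ log+=5
    H0 returns (2, 9)
    H1 returns ((2, 9), (5))
    H2 returns [((2, 9), (5))]
  branch[1] choose=0:
    tell(5) @ H1 ⇒ log+=5
    H0 returns (1, 9)
    H1 returns ((1, 9), (5))
    H2 returns [((1, 9), (5))]
= [((2, 9), (5)), ((1, 9), (5))]

Answer: 2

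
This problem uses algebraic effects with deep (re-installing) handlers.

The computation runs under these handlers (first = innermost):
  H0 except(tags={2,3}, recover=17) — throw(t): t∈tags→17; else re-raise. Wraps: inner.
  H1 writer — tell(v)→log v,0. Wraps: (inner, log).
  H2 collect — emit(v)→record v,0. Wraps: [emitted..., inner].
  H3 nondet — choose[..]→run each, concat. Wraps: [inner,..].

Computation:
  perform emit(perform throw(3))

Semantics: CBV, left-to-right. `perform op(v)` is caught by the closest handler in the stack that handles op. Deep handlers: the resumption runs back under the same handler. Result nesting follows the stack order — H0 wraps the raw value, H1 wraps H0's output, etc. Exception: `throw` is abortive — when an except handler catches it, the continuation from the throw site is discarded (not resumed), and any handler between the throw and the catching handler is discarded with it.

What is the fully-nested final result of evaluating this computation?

Evaluation trace:
throw(3) @ H0 caught ⇒ 17
H1 returns (17, ())
H2 returns [(17, ())]
H3 returns [[(17, ())]]
= [[(17, ())]]

Answer: [[(17, ())]]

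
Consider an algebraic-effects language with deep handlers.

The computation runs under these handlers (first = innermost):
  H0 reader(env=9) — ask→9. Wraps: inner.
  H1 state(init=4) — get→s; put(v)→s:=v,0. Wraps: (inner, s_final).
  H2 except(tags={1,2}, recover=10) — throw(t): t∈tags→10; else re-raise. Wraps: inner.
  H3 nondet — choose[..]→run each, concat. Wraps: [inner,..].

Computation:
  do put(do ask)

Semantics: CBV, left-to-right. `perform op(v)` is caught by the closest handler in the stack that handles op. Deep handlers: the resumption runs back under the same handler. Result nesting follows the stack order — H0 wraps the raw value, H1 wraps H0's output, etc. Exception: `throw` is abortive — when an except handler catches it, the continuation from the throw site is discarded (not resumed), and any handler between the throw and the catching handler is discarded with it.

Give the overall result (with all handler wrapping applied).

Answer: [(0, 9)]

Step-by-step:
ask @ H0 ⇒ 9
put(9) @ H1 ⇒ s:=9
H0 returns 0
H1 returns (0, 9)
H2 returns (0, 9)
H3 returns [(0, 9)]
= [(0, 9)]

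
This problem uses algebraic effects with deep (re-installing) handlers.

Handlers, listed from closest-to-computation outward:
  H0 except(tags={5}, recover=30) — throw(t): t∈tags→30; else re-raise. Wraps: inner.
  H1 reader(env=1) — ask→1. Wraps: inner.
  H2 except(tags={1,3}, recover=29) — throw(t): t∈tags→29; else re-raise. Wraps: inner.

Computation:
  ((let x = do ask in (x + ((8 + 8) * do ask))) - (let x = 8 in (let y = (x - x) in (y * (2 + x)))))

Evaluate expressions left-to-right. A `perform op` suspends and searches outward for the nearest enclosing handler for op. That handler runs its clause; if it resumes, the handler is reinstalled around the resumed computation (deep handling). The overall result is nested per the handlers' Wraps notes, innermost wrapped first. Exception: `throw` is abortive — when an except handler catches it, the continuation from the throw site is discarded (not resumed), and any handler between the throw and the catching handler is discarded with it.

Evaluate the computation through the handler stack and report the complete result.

Answer: 17

Working:
ask @ H1 ⇒ 1
ask @ H1 ⇒ 1
H0 returns 17
H1 returns 17
H2 returns 17
= 17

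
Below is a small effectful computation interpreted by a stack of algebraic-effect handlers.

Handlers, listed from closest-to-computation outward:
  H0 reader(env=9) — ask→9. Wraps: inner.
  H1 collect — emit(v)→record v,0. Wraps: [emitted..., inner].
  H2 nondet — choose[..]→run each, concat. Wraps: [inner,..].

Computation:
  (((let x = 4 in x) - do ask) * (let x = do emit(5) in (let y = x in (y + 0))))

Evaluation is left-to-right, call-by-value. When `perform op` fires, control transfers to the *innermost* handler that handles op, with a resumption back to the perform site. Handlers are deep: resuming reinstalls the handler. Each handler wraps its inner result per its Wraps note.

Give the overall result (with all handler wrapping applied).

Working:
ask @ H0 ⇒ 9
emit(5) @ H1 ⇒ out+=5
H0 returns 0
H1 returns [5, 0]
H2 returns [[5, 0]]
= [[5, 0]]

Answer: [[5, 0]]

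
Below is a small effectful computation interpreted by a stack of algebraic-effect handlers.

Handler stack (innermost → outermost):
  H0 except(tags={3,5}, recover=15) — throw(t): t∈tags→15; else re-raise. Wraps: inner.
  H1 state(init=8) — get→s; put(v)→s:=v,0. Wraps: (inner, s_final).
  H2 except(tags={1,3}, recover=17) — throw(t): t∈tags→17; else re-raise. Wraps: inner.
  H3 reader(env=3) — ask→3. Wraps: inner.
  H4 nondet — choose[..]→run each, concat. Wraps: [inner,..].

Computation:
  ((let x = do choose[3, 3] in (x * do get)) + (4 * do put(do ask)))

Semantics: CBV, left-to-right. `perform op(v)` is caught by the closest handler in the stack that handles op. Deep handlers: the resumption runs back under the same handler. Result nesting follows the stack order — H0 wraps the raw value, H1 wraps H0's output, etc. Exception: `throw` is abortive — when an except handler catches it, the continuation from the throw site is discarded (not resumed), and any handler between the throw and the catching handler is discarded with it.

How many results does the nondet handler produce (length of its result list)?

Answer: 2

Working:
choose[3, 3] @ H4
  branch[0] choose=3:
    get @ H1 ⇒ 8
    ask @ H3 ⇒ 3
    put(3) @ H1 ⇒ s:=3
    H0 returns 24
    H1 returns (24, 3)
    H2 returns (24, 3)
    H3 returns (24, 3)
    H4 returns [(24, 3)]
  branch[1] choose=3:
    get @ H1 ⇒ 8
    ask @ H3 ⇒ 3
    put(3) @ H1 ⇒ s:=3
    H0 returns 24
    H1 returns (24, 3)
    H2 returns (24, 3)
    H3 returns (24, 3)
    H4 returns [(24, 3)]
= [(24, 3), (24, 3)]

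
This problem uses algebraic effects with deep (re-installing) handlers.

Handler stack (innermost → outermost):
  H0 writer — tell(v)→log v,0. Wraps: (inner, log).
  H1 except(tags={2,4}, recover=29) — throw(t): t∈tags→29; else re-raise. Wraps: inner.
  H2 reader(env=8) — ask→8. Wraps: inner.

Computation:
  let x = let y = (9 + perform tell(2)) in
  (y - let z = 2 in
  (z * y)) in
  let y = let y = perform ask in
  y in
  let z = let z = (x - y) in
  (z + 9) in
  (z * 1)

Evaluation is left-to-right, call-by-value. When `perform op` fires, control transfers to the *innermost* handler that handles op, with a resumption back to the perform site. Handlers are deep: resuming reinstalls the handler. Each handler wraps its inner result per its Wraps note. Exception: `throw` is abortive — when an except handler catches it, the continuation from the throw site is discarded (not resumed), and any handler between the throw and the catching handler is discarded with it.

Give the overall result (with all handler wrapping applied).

Step-by-step:
tell(2) @ H0 ⇒ log+=2
ask @ H2 ⇒ 8
H0 returns (-8, (2))
H1 returns (-8, (2))
H2 returns (-8, (2))
= (-8, (2))

Answer: (-8, (2))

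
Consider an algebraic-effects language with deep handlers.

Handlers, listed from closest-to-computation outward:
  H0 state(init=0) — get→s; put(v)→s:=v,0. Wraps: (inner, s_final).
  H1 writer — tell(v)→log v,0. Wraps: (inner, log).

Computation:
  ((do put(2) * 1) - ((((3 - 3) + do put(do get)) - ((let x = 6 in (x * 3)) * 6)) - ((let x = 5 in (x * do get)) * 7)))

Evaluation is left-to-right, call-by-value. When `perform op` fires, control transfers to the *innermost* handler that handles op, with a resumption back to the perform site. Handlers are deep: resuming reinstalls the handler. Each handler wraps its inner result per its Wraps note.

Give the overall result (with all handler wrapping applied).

Working:
put(2) @ H0 ⇒ s:=2
get @ H0 ⇒ 2
put(2) @ H0 ⇒ s:=2
get @ H0 ⇒ 2
H0 returns (178, 2)
H1 returns ((178, 2), ())
= ((178, 2), ())

Answer: ((178, 2), ())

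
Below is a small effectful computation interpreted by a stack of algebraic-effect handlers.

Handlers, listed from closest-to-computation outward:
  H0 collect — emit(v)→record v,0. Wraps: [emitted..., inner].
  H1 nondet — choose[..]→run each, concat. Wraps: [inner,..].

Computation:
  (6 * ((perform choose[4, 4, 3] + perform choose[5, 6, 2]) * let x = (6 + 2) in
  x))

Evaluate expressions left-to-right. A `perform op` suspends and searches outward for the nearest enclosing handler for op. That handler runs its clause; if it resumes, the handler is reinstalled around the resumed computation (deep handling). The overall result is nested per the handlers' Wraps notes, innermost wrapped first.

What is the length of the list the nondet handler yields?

Working:
choose[4, 4, 3] @ H1
  branch[0] choose=4:
    choose[5, 6, 2] @ H1
      branch[0] choose=5:
        H0 returns [432]
        H1 returns [[432]]
      branch[1] choose=6:
        H0 returns [480]
        H1 returns [[480]]
      branch[2] choose=2:
        H0 returns [288]
        H1 returns [[288]]
  branch[1] choose=4:
    choose[5, 6, 2] @ H1
      branch[0] choose=5:
        H0 returns [432]
        H1 returns [[432]]
      branch[1] choose=6:
        H0 returns [480]
        H1 returns [[480]]
      branch[2] choose=2:
        H0 returns [288]
        H1 returns [[288]]
  branch[2] choose=3:
    choose[5, 6, 2] @ H1
      branch[0] choose=5:
        H0 returns [384]
        H1 returns [[384]]
      branch[1] choose=6:
        H0 returns [432]
        H1 returns [[432]]
      branch[2] choose=2:
        H0 returns [240]
        H1 returns [[240]]
= [[432], [480], [288], [432], [480], [288], [384], [432], [240]]

Answer: 9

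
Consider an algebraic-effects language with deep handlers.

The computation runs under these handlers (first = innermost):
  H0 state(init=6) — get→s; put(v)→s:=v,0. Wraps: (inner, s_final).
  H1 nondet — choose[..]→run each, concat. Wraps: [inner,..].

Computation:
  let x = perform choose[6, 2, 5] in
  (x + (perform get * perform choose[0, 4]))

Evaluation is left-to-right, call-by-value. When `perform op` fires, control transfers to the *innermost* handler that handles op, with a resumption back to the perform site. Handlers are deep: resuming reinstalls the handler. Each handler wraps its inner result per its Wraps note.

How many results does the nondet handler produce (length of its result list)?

Answer: 6

Step-by-step:
choose[6, 2, 5] @ H1
  branch[0] choose=6:
    get @ H0 ⇒ 6
    choose[0, 4] @ H1
      branch[0] choose=0:
        H0 returns (6, 6)
        H1 returns [(6, 6)]
      branch[1] choose=4:
        H0 returns (30, 6)
        H1 returns [(30, 6)]
  branch[1] choose=2:
    get @ H0 ⇒ 6
    choose[0, 4] @ H1
      branch[0] choose=0:
        H0 returns (2, 6)
        H1 returns [(2, 6)]
      branch[1] choose=4:
        H0 returns (26, 6)
        H1 returns [(26, 6)]
  branch[2] choose=5:
    get @ H0 ⇒ 6
    choose[0, 4] @ H1
      branch[0] choose=0:
        H0 returns (5, 6)
        H1 returns [(5, 6)]
      branch[1] choose=4:
        H0 returns (29, 6)
        H1 returns [(29, 6)]
= [(6, 6), (30, 6), (2, 6), (26, 6), (5, 6), (29, 6)]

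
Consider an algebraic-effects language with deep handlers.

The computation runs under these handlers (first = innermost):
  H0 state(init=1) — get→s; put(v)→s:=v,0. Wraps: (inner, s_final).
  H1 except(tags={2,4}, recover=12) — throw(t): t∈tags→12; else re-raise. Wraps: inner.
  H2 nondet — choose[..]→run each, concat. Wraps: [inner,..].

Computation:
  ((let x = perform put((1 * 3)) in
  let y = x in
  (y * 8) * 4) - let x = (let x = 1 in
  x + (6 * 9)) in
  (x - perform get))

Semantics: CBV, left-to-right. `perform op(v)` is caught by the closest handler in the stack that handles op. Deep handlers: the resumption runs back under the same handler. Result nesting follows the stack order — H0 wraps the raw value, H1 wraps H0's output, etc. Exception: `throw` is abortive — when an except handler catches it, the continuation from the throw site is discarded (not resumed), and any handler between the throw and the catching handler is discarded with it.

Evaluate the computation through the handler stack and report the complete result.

Answer: [(-52, 3)]

Working:
put(3) @ H0 ⇒ s:=3
get @ H0 ⇒ 3
H0 returns (-52, 3)
H1 returns (-52, 3)
H2 returns [(-52, 3)]
= [(-52, 3)]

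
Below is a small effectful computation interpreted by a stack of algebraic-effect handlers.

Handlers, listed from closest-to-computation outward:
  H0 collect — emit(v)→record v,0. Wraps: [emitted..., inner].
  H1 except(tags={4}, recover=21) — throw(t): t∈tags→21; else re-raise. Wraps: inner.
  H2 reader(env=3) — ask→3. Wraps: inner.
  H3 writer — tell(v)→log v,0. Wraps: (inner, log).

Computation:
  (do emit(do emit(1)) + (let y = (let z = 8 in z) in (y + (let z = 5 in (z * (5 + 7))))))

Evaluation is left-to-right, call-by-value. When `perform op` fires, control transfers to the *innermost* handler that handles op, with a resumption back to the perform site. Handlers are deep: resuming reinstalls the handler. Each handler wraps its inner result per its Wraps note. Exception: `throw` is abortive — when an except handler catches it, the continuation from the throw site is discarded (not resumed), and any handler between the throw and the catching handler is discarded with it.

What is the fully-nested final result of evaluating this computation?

Working:
emit(1) @ H0 ⇒ out+=1
emit(0) @ H0 ⇒ out+=0
H0 returns [1, 0, 68]
H1 returns [1, 0, 68]
H2 returns [1, 0, 68]
H3 returns ([1, 0, 68], ())
= ([1, 0, 68], ())

Answer: ([1, 0, 68], ())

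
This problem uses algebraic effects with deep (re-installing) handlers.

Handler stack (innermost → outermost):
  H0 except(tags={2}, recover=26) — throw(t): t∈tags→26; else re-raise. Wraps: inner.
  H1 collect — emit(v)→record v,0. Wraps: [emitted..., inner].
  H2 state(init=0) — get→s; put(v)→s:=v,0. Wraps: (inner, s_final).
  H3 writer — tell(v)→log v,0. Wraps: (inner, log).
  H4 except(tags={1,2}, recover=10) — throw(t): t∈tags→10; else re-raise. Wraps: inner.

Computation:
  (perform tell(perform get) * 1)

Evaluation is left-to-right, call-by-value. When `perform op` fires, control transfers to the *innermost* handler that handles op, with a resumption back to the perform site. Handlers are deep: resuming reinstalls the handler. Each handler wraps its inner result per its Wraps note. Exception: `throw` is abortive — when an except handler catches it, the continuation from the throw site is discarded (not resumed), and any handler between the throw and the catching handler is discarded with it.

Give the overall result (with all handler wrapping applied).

Answer: (([0], 0), (0))

Step-by-step:
get @ H2 ⇒ 0
tell(0) @ H3 ⇒ log+=0
H0 returns 0
H1 returns [0]
H2 returns ([0], 0)
H3 returns (([0], 0), (0))
H4 returns (([0], 0), (0))
= (([0], 0), (0))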